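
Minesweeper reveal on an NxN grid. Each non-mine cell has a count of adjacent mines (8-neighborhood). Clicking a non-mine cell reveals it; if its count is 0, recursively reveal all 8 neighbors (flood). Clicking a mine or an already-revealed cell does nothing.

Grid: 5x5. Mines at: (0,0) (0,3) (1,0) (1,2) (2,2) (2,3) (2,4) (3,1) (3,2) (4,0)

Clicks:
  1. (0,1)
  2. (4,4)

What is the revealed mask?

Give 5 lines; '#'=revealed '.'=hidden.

Click 1 (0,1) count=3: revealed 1 new [(0,1)] -> total=1
Click 2 (4,4) count=0: revealed 4 new [(3,3) (3,4) (4,3) (4,4)] -> total=5

Answer: .#...
.....
.....
...##
...##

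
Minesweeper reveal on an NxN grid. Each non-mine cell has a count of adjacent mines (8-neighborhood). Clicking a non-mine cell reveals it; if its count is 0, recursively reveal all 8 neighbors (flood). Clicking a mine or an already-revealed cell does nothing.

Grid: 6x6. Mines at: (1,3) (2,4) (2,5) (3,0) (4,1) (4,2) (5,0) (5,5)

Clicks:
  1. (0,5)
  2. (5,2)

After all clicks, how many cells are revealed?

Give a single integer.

Answer: 5

Derivation:
Click 1 (0,5) count=0: revealed 4 new [(0,4) (0,5) (1,4) (1,5)] -> total=4
Click 2 (5,2) count=2: revealed 1 new [(5,2)] -> total=5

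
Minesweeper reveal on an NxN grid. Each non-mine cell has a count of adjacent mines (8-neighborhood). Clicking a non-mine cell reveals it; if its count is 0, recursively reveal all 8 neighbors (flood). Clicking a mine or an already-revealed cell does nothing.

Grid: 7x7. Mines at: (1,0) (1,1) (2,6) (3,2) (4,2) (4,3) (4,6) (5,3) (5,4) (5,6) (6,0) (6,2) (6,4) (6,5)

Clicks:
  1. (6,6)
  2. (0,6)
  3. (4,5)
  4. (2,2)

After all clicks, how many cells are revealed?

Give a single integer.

Click 1 (6,6) count=2: revealed 1 new [(6,6)] -> total=1
Click 2 (0,6) count=0: revealed 17 new [(0,2) (0,3) (0,4) (0,5) (0,6) (1,2) (1,3) (1,4) (1,5) (1,6) (2,2) (2,3) (2,4) (2,5) (3,3) (3,4) (3,5)] -> total=18
Click 3 (4,5) count=3: revealed 1 new [(4,5)] -> total=19
Click 4 (2,2) count=2: revealed 0 new [(none)] -> total=19

Answer: 19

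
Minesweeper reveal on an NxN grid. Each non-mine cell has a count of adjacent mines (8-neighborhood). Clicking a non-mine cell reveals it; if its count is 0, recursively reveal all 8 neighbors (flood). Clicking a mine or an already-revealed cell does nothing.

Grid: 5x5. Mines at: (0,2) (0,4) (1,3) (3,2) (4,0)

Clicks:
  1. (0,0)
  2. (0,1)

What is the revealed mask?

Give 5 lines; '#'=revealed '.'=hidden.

Click 1 (0,0) count=0: revealed 8 new [(0,0) (0,1) (1,0) (1,1) (2,0) (2,1) (3,0) (3,1)] -> total=8
Click 2 (0,1) count=1: revealed 0 new [(none)] -> total=8

Answer: ##...
##...
##...
##...
.....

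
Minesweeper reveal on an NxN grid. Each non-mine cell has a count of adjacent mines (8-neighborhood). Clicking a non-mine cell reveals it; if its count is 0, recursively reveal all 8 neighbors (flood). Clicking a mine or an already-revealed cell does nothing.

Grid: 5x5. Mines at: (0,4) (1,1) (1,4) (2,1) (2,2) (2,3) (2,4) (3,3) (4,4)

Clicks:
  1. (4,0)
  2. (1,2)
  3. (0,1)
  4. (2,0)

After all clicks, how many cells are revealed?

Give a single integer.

Click 1 (4,0) count=0: revealed 6 new [(3,0) (3,1) (3,2) (4,0) (4,1) (4,2)] -> total=6
Click 2 (1,2) count=4: revealed 1 new [(1,2)] -> total=7
Click 3 (0,1) count=1: revealed 1 new [(0,1)] -> total=8
Click 4 (2,0) count=2: revealed 1 new [(2,0)] -> total=9

Answer: 9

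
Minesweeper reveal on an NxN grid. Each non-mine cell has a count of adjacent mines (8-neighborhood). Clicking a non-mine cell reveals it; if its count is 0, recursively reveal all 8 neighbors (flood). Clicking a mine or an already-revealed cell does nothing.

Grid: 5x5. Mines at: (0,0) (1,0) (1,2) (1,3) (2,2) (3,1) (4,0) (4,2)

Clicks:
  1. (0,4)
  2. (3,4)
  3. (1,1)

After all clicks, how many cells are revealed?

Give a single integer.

Click 1 (0,4) count=1: revealed 1 new [(0,4)] -> total=1
Click 2 (3,4) count=0: revealed 6 new [(2,3) (2,4) (3,3) (3,4) (4,3) (4,4)] -> total=7
Click 3 (1,1) count=4: revealed 1 new [(1,1)] -> total=8

Answer: 8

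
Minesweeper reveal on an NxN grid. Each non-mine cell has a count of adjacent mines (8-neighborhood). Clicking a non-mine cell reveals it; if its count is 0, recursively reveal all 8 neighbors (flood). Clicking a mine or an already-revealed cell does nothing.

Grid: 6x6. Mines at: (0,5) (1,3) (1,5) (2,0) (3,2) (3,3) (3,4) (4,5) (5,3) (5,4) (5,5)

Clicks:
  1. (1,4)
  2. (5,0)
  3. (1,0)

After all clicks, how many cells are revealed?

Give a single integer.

Click 1 (1,4) count=3: revealed 1 new [(1,4)] -> total=1
Click 2 (5,0) count=0: revealed 8 new [(3,0) (3,1) (4,0) (4,1) (4,2) (5,0) (5,1) (5,2)] -> total=9
Click 3 (1,0) count=1: revealed 1 new [(1,0)] -> total=10

Answer: 10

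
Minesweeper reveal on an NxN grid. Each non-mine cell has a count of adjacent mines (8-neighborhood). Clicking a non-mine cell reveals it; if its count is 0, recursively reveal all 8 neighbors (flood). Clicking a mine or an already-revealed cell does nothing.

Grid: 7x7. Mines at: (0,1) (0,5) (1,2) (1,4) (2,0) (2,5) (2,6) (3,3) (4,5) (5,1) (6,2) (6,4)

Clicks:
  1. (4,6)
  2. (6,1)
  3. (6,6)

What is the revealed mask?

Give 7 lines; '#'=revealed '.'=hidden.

Answer: .......
.......
.......
.......
......#
.....##
.#...##

Derivation:
Click 1 (4,6) count=1: revealed 1 new [(4,6)] -> total=1
Click 2 (6,1) count=2: revealed 1 new [(6,1)] -> total=2
Click 3 (6,6) count=0: revealed 4 new [(5,5) (5,6) (6,5) (6,6)] -> total=6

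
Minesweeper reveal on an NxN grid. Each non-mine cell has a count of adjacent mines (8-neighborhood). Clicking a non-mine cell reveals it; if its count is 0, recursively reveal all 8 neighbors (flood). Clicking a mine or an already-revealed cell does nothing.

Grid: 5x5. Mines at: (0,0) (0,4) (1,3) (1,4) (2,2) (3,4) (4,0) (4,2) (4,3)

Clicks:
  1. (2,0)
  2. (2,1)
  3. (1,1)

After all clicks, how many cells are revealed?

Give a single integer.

Answer: 6

Derivation:
Click 1 (2,0) count=0: revealed 6 new [(1,0) (1,1) (2,0) (2,1) (3,0) (3,1)] -> total=6
Click 2 (2,1) count=1: revealed 0 new [(none)] -> total=6
Click 3 (1,1) count=2: revealed 0 new [(none)] -> total=6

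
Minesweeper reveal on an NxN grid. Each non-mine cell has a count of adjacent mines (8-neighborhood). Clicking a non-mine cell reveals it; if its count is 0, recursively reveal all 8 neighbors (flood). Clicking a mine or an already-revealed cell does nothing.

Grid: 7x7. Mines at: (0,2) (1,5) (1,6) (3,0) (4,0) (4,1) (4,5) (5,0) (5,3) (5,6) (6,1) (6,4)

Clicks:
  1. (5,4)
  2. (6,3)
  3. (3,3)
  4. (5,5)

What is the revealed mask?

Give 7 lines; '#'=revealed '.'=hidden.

Click 1 (5,4) count=3: revealed 1 new [(5,4)] -> total=1
Click 2 (6,3) count=2: revealed 1 new [(6,3)] -> total=2
Click 3 (3,3) count=0: revealed 15 new [(1,1) (1,2) (1,3) (1,4) (2,1) (2,2) (2,3) (2,4) (3,1) (3,2) (3,3) (3,4) (4,2) (4,3) (4,4)] -> total=17
Click 4 (5,5) count=3: revealed 1 new [(5,5)] -> total=18

Answer: .......
.####..
.####..
.####..
..###..
....##.
...#...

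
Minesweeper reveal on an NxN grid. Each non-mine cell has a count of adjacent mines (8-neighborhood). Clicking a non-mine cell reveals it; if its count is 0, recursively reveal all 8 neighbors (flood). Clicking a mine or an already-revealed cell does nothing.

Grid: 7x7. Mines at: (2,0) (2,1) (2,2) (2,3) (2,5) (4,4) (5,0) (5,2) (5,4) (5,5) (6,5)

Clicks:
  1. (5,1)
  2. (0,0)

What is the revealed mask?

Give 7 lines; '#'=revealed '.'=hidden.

Click 1 (5,1) count=2: revealed 1 new [(5,1)] -> total=1
Click 2 (0,0) count=0: revealed 14 new [(0,0) (0,1) (0,2) (0,3) (0,4) (0,5) (0,6) (1,0) (1,1) (1,2) (1,3) (1,4) (1,5) (1,6)] -> total=15

Answer: #######
#######
.......
.......
.......
.#.....
.......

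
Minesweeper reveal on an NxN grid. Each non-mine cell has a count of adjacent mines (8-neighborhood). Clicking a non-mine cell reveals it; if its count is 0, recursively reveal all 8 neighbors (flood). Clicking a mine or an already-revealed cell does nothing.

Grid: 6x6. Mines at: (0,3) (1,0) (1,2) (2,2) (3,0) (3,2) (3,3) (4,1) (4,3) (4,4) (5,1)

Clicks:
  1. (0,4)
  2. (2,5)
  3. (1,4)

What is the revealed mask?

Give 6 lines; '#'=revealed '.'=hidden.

Answer: ....##
....##
....##
....##
......
......

Derivation:
Click 1 (0,4) count=1: revealed 1 new [(0,4)] -> total=1
Click 2 (2,5) count=0: revealed 7 new [(0,5) (1,4) (1,5) (2,4) (2,5) (3,4) (3,5)] -> total=8
Click 3 (1,4) count=1: revealed 0 new [(none)] -> total=8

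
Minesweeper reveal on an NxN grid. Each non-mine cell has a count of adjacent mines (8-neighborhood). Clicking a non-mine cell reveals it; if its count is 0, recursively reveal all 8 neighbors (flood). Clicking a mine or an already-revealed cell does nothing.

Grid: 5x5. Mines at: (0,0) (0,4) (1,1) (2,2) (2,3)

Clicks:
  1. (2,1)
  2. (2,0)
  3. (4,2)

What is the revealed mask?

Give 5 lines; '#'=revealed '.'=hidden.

Click 1 (2,1) count=2: revealed 1 new [(2,1)] -> total=1
Click 2 (2,0) count=1: revealed 1 new [(2,0)] -> total=2
Click 3 (4,2) count=0: revealed 10 new [(3,0) (3,1) (3,2) (3,3) (3,4) (4,0) (4,1) (4,2) (4,3) (4,4)] -> total=12

Answer: .....
.....
##...
#####
#####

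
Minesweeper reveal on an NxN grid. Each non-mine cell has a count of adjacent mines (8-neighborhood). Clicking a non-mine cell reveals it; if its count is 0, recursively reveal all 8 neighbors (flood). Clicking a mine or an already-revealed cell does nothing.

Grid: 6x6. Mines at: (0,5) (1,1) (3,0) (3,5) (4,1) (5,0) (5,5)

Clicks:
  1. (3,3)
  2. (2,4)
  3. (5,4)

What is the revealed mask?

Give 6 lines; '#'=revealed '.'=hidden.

Click 1 (3,3) count=0: revealed 18 new [(0,2) (0,3) (0,4) (1,2) (1,3) (1,4) (2,2) (2,3) (2,4) (3,2) (3,3) (3,4) (4,2) (4,3) (4,4) (5,2) (5,3) (5,4)] -> total=18
Click 2 (2,4) count=1: revealed 0 new [(none)] -> total=18
Click 3 (5,4) count=1: revealed 0 new [(none)] -> total=18

Answer: ..###.
..###.
..###.
..###.
..###.
..###.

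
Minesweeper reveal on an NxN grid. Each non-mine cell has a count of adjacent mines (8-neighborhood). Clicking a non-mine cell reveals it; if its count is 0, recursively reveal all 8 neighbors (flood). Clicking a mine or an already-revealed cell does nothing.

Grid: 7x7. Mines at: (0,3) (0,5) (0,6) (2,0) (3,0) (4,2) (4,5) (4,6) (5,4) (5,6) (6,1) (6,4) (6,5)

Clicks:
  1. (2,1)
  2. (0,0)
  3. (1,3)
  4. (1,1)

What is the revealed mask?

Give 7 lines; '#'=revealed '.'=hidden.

Answer: ###....
####...
.#.....
.......
.......
.......
.......

Derivation:
Click 1 (2,1) count=2: revealed 1 new [(2,1)] -> total=1
Click 2 (0,0) count=0: revealed 6 new [(0,0) (0,1) (0,2) (1,0) (1,1) (1,2)] -> total=7
Click 3 (1,3) count=1: revealed 1 new [(1,3)] -> total=8
Click 4 (1,1) count=1: revealed 0 new [(none)] -> total=8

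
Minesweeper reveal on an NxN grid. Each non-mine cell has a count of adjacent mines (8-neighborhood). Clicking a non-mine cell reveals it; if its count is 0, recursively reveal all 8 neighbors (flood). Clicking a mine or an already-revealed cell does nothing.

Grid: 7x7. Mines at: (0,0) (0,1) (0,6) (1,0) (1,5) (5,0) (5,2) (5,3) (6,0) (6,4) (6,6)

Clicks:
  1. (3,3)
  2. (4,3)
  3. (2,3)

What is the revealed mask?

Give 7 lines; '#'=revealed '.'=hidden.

Answer: ..###..
.####..
#######
#######
#######
....###
.......

Derivation:
Click 1 (3,3) count=0: revealed 31 new [(0,2) (0,3) (0,4) (1,1) (1,2) (1,3) (1,4) (2,0) (2,1) (2,2) (2,3) (2,4) (2,5) (2,6) (3,0) (3,1) (3,2) (3,3) (3,4) (3,5) (3,6) (4,0) (4,1) (4,2) (4,3) (4,4) (4,5) (4,6) (5,4) (5,5) (5,6)] -> total=31
Click 2 (4,3) count=2: revealed 0 new [(none)] -> total=31
Click 3 (2,3) count=0: revealed 0 new [(none)] -> total=31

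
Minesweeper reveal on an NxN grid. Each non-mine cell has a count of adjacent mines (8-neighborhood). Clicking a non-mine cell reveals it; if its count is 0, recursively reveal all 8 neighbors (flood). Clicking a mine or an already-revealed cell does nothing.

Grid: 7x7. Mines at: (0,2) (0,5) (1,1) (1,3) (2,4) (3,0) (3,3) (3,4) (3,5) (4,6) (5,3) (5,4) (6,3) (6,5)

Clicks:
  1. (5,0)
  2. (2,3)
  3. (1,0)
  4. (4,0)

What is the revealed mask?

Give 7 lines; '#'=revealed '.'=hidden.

Answer: .......
#......
...#...
.......
###....
###....
###....

Derivation:
Click 1 (5,0) count=0: revealed 9 new [(4,0) (4,1) (4,2) (5,0) (5,1) (5,2) (6,0) (6,1) (6,2)] -> total=9
Click 2 (2,3) count=4: revealed 1 new [(2,3)] -> total=10
Click 3 (1,0) count=1: revealed 1 new [(1,0)] -> total=11
Click 4 (4,0) count=1: revealed 0 new [(none)] -> total=11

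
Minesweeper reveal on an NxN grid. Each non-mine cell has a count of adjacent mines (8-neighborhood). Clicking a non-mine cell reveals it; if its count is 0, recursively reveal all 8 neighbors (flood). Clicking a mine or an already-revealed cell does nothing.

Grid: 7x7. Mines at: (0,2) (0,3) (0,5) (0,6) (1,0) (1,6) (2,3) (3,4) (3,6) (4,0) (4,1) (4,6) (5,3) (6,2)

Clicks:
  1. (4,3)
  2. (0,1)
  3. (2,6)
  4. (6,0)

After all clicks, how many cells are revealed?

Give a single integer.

Click 1 (4,3) count=2: revealed 1 new [(4,3)] -> total=1
Click 2 (0,1) count=2: revealed 1 new [(0,1)] -> total=2
Click 3 (2,6) count=2: revealed 1 new [(2,6)] -> total=3
Click 4 (6,0) count=0: revealed 4 new [(5,0) (5,1) (6,0) (6,1)] -> total=7

Answer: 7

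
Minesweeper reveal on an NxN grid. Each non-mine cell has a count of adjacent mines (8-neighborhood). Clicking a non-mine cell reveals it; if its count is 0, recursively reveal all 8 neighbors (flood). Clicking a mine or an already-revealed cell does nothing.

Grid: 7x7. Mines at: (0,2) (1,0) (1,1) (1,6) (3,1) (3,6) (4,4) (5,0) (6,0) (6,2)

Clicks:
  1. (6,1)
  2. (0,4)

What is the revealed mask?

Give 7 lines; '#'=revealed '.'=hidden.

Click 1 (6,1) count=3: revealed 1 new [(6,1)] -> total=1
Click 2 (0,4) count=0: revealed 15 new [(0,3) (0,4) (0,5) (1,2) (1,3) (1,4) (1,5) (2,2) (2,3) (2,4) (2,5) (3,2) (3,3) (3,4) (3,5)] -> total=16

Answer: ...###.
..####.
..####.
..####.
.......
.......
.#.....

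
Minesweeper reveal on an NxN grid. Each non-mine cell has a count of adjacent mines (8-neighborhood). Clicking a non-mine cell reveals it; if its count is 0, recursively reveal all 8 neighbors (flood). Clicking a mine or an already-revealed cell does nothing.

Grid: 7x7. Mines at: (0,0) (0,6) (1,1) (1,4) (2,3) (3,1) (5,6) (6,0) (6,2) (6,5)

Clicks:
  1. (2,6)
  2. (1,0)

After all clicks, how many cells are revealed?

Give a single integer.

Answer: 20

Derivation:
Click 1 (2,6) count=0: revealed 19 new [(1,5) (1,6) (2,4) (2,5) (2,6) (3,2) (3,3) (3,4) (3,5) (3,6) (4,2) (4,3) (4,4) (4,5) (4,6) (5,2) (5,3) (5,4) (5,5)] -> total=19
Click 2 (1,0) count=2: revealed 1 new [(1,0)] -> total=20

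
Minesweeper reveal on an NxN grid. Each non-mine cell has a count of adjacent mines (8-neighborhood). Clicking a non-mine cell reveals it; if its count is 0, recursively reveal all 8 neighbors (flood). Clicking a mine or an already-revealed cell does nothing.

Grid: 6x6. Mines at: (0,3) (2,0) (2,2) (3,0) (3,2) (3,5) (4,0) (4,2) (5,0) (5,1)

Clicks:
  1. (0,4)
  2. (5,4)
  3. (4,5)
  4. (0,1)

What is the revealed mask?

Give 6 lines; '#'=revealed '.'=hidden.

Answer: ###.#.
###...
......
......
...###
...###

Derivation:
Click 1 (0,4) count=1: revealed 1 new [(0,4)] -> total=1
Click 2 (5,4) count=0: revealed 6 new [(4,3) (4,4) (4,5) (5,3) (5,4) (5,5)] -> total=7
Click 3 (4,5) count=1: revealed 0 new [(none)] -> total=7
Click 4 (0,1) count=0: revealed 6 new [(0,0) (0,1) (0,2) (1,0) (1,1) (1,2)] -> total=13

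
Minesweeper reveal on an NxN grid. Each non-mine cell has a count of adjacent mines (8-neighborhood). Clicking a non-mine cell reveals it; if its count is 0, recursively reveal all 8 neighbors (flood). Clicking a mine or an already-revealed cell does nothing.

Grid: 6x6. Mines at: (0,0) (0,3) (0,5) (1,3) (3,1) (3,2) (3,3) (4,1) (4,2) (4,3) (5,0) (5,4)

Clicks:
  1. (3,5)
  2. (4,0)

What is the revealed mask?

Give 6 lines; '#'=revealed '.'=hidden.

Answer: ......
....##
....##
....##
#...##
......

Derivation:
Click 1 (3,5) count=0: revealed 8 new [(1,4) (1,5) (2,4) (2,5) (3,4) (3,5) (4,4) (4,5)] -> total=8
Click 2 (4,0) count=3: revealed 1 new [(4,0)] -> total=9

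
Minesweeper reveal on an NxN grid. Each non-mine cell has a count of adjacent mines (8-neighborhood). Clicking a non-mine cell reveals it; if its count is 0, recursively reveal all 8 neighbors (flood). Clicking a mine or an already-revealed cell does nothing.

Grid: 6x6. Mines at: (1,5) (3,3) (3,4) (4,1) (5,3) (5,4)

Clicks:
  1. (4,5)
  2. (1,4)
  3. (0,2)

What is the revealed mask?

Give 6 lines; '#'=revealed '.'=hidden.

Click 1 (4,5) count=2: revealed 1 new [(4,5)] -> total=1
Click 2 (1,4) count=1: revealed 1 new [(1,4)] -> total=2
Click 3 (0,2) count=0: revealed 17 new [(0,0) (0,1) (0,2) (0,3) (0,4) (1,0) (1,1) (1,2) (1,3) (2,0) (2,1) (2,2) (2,3) (2,4) (3,0) (3,1) (3,2)] -> total=19

Answer: #####.
#####.
#####.
###...
.....#
......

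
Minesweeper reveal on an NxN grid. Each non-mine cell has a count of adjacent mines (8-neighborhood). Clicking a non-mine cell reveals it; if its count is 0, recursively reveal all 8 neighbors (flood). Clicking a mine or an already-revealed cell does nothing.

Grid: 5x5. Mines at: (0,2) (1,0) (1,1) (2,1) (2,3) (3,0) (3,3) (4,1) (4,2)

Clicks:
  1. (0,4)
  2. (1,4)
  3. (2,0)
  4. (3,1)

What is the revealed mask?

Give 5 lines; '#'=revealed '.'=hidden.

Click 1 (0,4) count=0: revealed 4 new [(0,3) (0,4) (1,3) (1,4)] -> total=4
Click 2 (1,4) count=1: revealed 0 new [(none)] -> total=4
Click 3 (2,0) count=4: revealed 1 new [(2,0)] -> total=5
Click 4 (3,1) count=4: revealed 1 new [(3,1)] -> total=6

Answer: ...##
...##
#....
.#...
.....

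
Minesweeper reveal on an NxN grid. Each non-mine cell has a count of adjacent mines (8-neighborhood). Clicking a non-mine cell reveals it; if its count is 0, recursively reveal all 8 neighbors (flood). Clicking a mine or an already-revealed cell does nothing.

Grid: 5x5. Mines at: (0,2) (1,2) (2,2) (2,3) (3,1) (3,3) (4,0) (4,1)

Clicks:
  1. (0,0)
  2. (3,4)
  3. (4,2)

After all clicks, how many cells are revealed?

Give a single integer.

Click 1 (0,0) count=0: revealed 6 new [(0,0) (0,1) (1,0) (1,1) (2,0) (2,1)] -> total=6
Click 2 (3,4) count=2: revealed 1 new [(3,4)] -> total=7
Click 3 (4,2) count=3: revealed 1 new [(4,2)] -> total=8

Answer: 8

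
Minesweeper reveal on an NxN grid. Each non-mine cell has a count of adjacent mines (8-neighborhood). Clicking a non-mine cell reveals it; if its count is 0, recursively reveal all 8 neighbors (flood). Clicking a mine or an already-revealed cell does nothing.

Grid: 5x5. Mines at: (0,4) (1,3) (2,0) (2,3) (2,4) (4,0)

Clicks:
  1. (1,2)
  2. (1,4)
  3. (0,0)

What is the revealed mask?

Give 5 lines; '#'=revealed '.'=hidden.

Click 1 (1,2) count=2: revealed 1 new [(1,2)] -> total=1
Click 2 (1,4) count=4: revealed 1 new [(1,4)] -> total=2
Click 3 (0,0) count=0: revealed 5 new [(0,0) (0,1) (0,2) (1,0) (1,1)] -> total=7

Answer: ###..
###.#
.....
.....
.....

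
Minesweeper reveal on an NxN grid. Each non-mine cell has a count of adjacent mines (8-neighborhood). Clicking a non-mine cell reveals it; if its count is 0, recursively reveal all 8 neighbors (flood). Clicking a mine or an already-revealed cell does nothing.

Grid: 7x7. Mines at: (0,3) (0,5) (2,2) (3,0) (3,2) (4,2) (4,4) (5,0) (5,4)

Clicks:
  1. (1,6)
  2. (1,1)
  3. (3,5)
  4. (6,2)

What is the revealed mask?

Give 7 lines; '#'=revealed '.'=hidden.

Click 1 (1,6) count=1: revealed 1 new [(1,6)] -> total=1
Click 2 (1,1) count=1: revealed 1 new [(1,1)] -> total=2
Click 3 (3,5) count=1: revealed 1 new [(3,5)] -> total=3
Click 4 (6,2) count=0: revealed 6 new [(5,1) (5,2) (5,3) (6,1) (6,2) (6,3)] -> total=9

Answer: .......
.#....#
.......
.....#.
.......
.###...
.###...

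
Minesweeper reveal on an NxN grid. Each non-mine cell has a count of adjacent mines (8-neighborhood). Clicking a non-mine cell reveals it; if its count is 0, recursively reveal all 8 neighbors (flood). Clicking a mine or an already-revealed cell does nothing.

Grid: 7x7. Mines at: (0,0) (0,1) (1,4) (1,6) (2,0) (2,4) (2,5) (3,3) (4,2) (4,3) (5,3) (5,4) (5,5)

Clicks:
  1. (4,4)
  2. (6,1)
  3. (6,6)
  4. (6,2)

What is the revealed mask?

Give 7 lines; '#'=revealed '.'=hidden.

Answer: .......
.......
.......
##.....
##..#..
###....
###...#

Derivation:
Click 1 (4,4) count=5: revealed 1 new [(4,4)] -> total=1
Click 2 (6,1) count=0: revealed 10 new [(3,0) (3,1) (4,0) (4,1) (5,0) (5,1) (5,2) (6,0) (6,1) (6,2)] -> total=11
Click 3 (6,6) count=1: revealed 1 new [(6,6)] -> total=12
Click 4 (6,2) count=1: revealed 0 new [(none)] -> total=12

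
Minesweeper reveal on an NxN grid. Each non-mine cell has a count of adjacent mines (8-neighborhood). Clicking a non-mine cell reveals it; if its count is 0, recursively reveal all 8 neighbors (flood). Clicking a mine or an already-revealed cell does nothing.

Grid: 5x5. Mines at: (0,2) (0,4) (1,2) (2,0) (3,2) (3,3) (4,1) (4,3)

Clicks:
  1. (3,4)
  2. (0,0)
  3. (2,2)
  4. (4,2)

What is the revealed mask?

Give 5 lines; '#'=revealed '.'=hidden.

Answer: ##...
##...
..#..
....#
..#..

Derivation:
Click 1 (3,4) count=2: revealed 1 new [(3,4)] -> total=1
Click 2 (0,0) count=0: revealed 4 new [(0,0) (0,1) (1,0) (1,1)] -> total=5
Click 3 (2,2) count=3: revealed 1 new [(2,2)] -> total=6
Click 4 (4,2) count=4: revealed 1 new [(4,2)] -> total=7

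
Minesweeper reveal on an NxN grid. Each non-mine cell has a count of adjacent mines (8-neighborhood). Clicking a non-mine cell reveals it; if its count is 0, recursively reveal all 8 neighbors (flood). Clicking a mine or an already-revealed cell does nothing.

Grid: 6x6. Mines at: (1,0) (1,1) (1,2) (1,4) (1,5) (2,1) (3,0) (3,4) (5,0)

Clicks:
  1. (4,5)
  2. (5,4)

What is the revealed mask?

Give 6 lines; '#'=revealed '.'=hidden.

Answer: ......
......
......
.###..
.#####
.#####

Derivation:
Click 1 (4,5) count=1: revealed 1 new [(4,5)] -> total=1
Click 2 (5,4) count=0: revealed 12 new [(3,1) (3,2) (3,3) (4,1) (4,2) (4,3) (4,4) (5,1) (5,2) (5,3) (5,4) (5,5)] -> total=13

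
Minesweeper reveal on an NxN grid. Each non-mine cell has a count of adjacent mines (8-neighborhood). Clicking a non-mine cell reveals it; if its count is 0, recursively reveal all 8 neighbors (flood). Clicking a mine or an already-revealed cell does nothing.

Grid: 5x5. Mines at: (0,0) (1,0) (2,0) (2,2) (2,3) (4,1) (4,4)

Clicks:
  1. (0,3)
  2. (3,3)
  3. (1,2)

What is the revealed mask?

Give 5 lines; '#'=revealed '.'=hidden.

Click 1 (0,3) count=0: revealed 8 new [(0,1) (0,2) (0,3) (0,4) (1,1) (1,2) (1,3) (1,4)] -> total=8
Click 2 (3,3) count=3: revealed 1 new [(3,3)] -> total=9
Click 3 (1,2) count=2: revealed 0 new [(none)] -> total=9

Answer: .####
.####
.....
...#.
.....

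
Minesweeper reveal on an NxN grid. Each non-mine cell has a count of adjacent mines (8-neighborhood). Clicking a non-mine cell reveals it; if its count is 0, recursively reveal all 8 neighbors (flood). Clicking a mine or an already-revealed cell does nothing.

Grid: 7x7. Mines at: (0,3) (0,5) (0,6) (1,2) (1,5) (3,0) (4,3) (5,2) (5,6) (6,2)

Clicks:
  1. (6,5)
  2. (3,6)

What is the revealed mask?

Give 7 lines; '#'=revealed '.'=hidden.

Click 1 (6,5) count=1: revealed 1 new [(6,5)] -> total=1
Click 2 (3,6) count=0: revealed 9 new [(2,4) (2,5) (2,6) (3,4) (3,5) (3,6) (4,4) (4,5) (4,6)] -> total=10

Answer: .......
.......
....###
....###
....###
.......
.....#.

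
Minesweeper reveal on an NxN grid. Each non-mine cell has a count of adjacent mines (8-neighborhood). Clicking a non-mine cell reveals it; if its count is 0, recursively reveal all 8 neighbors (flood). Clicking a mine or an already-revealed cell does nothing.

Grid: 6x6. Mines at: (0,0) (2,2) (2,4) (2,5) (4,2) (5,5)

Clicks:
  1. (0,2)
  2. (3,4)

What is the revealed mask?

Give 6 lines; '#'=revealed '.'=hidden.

Answer: .#####
.#####
......
....#.
......
......

Derivation:
Click 1 (0,2) count=0: revealed 10 new [(0,1) (0,2) (0,3) (0,4) (0,5) (1,1) (1,2) (1,3) (1,4) (1,5)] -> total=10
Click 2 (3,4) count=2: revealed 1 new [(3,4)] -> total=11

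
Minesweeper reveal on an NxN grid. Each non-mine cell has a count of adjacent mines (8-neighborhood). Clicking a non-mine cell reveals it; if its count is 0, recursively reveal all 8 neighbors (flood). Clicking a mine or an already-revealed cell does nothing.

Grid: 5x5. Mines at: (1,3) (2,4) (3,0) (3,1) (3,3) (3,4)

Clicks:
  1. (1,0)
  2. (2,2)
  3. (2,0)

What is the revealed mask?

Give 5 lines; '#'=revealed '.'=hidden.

Answer: ###..
###..
###..
.....
.....

Derivation:
Click 1 (1,0) count=0: revealed 9 new [(0,0) (0,1) (0,2) (1,0) (1,1) (1,2) (2,0) (2,1) (2,2)] -> total=9
Click 2 (2,2) count=3: revealed 0 new [(none)] -> total=9
Click 3 (2,0) count=2: revealed 0 new [(none)] -> total=9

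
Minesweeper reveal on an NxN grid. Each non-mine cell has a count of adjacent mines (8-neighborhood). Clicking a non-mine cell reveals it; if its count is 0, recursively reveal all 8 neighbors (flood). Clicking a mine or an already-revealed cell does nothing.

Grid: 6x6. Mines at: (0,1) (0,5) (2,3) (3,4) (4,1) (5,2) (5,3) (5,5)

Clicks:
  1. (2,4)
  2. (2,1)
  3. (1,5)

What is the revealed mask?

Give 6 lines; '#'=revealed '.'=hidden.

Click 1 (2,4) count=2: revealed 1 new [(2,4)] -> total=1
Click 2 (2,1) count=0: revealed 9 new [(1,0) (1,1) (1,2) (2,0) (2,1) (2,2) (3,0) (3,1) (3,2)] -> total=10
Click 3 (1,5) count=1: revealed 1 new [(1,5)] -> total=11

Answer: ......
###..#
###.#.
###...
......
......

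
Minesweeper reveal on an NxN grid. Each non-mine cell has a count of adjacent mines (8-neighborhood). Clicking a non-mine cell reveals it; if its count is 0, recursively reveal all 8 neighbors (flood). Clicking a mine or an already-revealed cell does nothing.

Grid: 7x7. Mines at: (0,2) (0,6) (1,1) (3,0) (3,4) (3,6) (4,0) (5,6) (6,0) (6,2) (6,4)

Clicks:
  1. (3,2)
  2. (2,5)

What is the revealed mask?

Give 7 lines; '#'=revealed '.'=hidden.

Answer: .......
.......
.###.#.
.###...
.###...
.###...
.......

Derivation:
Click 1 (3,2) count=0: revealed 12 new [(2,1) (2,2) (2,3) (3,1) (3,2) (3,3) (4,1) (4,2) (4,3) (5,1) (5,2) (5,3)] -> total=12
Click 2 (2,5) count=2: revealed 1 new [(2,5)] -> total=13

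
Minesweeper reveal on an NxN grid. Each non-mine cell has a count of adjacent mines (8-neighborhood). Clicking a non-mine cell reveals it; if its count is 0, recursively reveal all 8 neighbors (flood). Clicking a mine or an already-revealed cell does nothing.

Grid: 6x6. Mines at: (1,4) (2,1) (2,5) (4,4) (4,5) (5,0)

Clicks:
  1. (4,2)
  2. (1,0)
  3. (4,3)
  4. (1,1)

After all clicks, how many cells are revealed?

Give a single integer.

Click 1 (4,2) count=0: revealed 9 new [(3,1) (3,2) (3,3) (4,1) (4,2) (4,3) (5,1) (5,2) (5,3)] -> total=9
Click 2 (1,0) count=1: revealed 1 new [(1,0)] -> total=10
Click 3 (4,3) count=1: revealed 0 new [(none)] -> total=10
Click 4 (1,1) count=1: revealed 1 new [(1,1)] -> total=11

Answer: 11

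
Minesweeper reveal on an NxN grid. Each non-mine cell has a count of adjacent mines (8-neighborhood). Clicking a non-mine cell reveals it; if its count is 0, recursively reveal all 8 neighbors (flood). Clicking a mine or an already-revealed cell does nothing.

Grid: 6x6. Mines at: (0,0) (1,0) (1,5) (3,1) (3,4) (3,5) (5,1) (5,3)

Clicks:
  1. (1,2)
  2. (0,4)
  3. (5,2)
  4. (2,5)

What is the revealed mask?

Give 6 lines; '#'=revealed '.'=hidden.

Answer: .####.
.####.
.#####
......
......
..#...

Derivation:
Click 1 (1,2) count=0: revealed 12 new [(0,1) (0,2) (0,3) (0,4) (1,1) (1,2) (1,3) (1,4) (2,1) (2,2) (2,3) (2,4)] -> total=12
Click 2 (0,4) count=1: revealed 0 new [(none)] -> total=12
Click 3 (5,2) count=2: revealed 1 new [(5,2)] -> total=13
Click 4 (2,5) count=3: revealed 1 new [(2,5)] -> total=14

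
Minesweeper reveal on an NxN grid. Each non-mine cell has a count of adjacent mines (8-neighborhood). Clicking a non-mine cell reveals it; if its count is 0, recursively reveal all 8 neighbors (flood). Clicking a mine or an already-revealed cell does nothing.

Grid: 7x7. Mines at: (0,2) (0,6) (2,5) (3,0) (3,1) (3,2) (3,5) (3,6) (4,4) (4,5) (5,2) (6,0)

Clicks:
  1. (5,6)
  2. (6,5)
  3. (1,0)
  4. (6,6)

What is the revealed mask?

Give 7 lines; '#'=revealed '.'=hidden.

Click 1 (5,6) count=1: revealed 1 new [(5,6)] -> total=1
Click 2 (6,5) count=0: revealed 7 new [(5,3) (5,4) (5,5) (6,3) (6,4) (6,5) (6,6)] -> total=8
Click 3 (1,0) count=0: revealed 6 new [(0,0) (0,1) (1,0) (1,1) (2,0) (2,1)] -> total=14
Click 4 (6,6) count=0: revealed 0 new [(none)] -> total=14

Answer: ##.....
##.....
##.....
.......
.......
...####
...####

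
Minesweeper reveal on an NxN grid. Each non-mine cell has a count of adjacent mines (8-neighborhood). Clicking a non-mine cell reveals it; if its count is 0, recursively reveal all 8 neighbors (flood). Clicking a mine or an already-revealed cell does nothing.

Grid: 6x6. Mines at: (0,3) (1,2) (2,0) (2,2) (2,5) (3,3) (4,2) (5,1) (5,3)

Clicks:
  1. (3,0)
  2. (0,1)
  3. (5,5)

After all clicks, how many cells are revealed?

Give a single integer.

Answer: 8

Derivation:
Click 1 (3,0) count=1: revealed 1 new [(3,0)] -> total=1
Click 2 (0,1) count=1: revealed 1 new [(0,1)] -> total=2
Click 3 (5,5) count=0: revealed 6 new [(3,4) (3,5) (4,4) (4,5) (5,4) (5,5)] -> total=8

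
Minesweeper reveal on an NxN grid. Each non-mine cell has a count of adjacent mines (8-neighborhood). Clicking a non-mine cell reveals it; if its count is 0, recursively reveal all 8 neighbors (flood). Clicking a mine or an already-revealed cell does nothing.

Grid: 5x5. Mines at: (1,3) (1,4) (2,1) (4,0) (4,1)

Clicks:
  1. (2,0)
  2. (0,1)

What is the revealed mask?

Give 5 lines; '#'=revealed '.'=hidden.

Click 1 (2,0) count=1: revealed 1 new [(2,0)] -> total=1
Click 2 (0,1) count=0: revealed 6 new [(0,0) (0,1) (0,2) (1,0) (1,1) (1,2)] -> total=7

Answer: ###..
###..
#....
.....
.....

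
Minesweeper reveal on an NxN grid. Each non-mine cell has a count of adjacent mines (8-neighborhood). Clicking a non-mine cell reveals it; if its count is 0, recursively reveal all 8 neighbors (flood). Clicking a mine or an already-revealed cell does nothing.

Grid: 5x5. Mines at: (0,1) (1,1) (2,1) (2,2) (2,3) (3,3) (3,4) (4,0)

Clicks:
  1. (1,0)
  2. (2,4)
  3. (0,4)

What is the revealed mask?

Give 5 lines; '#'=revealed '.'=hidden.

Click 1 (1,0) count=3: revealed 1 new [(1,0)] -> total=1
Click 2 (2,4) count=3: revealed 1 new [(2,4)] -> total=2
Click 3 (0,4) count=0: revealed 6 new [(0,2) (0,3) (0,4) (1,2) (1,3) (1,4)] -> total=8

Answer: ..###
#.###
....#
.....
.....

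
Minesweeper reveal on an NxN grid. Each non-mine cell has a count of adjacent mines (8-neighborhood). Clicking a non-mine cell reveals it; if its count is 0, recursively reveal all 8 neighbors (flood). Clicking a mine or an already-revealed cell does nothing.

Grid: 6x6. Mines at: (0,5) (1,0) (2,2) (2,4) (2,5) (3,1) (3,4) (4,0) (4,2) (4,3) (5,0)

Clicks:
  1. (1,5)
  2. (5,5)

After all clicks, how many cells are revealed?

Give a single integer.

Click 1 (1,5) count=3: revealed 1 new [(1,5)] -> total=1
Click 2 (5,5) count=0: revealed 4 new [(4,4) (4,5) (5,4) (5,5)] -> total=5

Answer: 5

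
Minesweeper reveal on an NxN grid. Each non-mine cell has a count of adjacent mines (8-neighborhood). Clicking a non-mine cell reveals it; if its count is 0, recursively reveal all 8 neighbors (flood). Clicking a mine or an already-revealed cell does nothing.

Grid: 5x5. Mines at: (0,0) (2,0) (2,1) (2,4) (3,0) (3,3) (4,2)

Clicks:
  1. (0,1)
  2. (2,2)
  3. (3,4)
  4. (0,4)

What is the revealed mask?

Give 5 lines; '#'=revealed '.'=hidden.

Answer: .####
.####
..#..
....#
.....

Derivation:
Click 1 (0,1) count=1: revealed 1 new [(0,1)] -> total=1
Click 2 (2,2) count=2: revealed 1 new [(2,2)] -> total=2
Click 3 (3,4) count=2: revealed 1 new [(3,4)] -> total=3
Click 4 (0,4) count=0: revealed 7 new [(0,2) (0,3) (0,4) (1,1) (1,2) (1,3) (1,4)] -> total=10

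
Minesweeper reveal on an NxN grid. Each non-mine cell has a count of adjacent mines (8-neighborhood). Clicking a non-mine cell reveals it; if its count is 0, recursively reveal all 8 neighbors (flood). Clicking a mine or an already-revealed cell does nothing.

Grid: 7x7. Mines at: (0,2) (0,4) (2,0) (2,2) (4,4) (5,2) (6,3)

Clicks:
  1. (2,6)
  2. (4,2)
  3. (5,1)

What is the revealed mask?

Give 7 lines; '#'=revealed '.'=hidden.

Click 1 (2,6) count=0: revealed 22 new [(0,5) (0,6) (1,3) (1,4) (1,5) (1,6) (2,3) (2,4) (2,5) (2,6) (3,3) (3,4) (3,5) (3,6) (4,5) (4,6) (5,4) (5,5) (5,6) (6,4) (6,5) (6,6)] -> total=22
Click 2 (4,2) count=1: revealed 1 new [(4,2)] -> total=23
Click 3 (5,1) count=1: revealed 1 new [(5,1)] -> total=24

Answer: .....##
...####
...####
...####
..#..##
.#..###
....###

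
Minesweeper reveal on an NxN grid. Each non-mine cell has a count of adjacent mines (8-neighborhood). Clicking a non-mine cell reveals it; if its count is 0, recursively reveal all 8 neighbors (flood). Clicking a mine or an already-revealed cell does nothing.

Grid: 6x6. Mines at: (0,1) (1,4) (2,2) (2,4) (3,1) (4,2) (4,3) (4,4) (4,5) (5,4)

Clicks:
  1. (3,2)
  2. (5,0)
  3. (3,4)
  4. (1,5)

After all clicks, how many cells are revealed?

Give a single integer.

Click 1 (3,2) count=4: revealed 1 new [(3,2)] -> total=1
Click 2 (5,0) count=0: revealed 4 new [(4,0) (4,1) (5,0) (5,1)] -> total=5
Click 3 (3,4) count=4: revealed 1 new [(3,4)] -> total=6
Click 4 (1,5) count=2: revealed 1 new [(1,5)] -> total=7

Answer: 7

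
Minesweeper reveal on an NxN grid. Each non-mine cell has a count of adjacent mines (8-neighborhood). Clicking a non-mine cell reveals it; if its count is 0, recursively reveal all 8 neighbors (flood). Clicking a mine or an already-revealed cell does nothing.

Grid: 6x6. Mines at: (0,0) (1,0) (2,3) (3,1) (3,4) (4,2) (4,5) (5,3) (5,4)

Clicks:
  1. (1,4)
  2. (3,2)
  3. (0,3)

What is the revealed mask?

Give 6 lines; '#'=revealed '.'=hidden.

Answer: .#####
.#####
....##
..#...
......
......

Derivation:
Click 1 (1,4) count=1: revealed 1 new [(1,4)] -> total=1
Click 2 (3,2) count=3: revealed 1 new [(3,2)] -> total=2
Click 3 (0,3) count=0: revealed 11 new [(0,1) (0,2) (0,3) (0,4) (0,5) (1,1) (1,2) (1,3) (1,5) (2,4) (2,5)] -> total=13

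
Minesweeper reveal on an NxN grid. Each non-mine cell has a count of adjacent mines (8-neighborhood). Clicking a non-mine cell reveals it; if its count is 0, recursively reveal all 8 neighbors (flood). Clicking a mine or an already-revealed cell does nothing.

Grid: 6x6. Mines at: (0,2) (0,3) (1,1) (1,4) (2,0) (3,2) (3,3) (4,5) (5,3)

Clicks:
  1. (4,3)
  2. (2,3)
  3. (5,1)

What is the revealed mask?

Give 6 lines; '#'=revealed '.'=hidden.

Answer: ......
......
...#..
##....
####..
###...

Derivation:
Click 1 (4,3) count=3: revealed 1 new [(4,3)] -> total=1
Click 2 (2,3) count=3: revealed 1 new [(2,3)] -> total=2
Click 3 (5,1) count=0: revealed 8 new [(3,0) (3,1) (4,0) (4,1) (4,2) (5,0) (5,1) (5,2)] -> total=10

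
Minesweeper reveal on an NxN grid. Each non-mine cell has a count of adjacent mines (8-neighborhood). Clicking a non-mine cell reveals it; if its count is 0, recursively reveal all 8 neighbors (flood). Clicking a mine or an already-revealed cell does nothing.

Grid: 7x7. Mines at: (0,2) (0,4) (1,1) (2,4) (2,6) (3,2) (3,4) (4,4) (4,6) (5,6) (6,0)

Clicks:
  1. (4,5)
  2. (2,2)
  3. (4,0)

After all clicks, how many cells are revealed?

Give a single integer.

Click 1 (4,5) count=4: revealed 1 new [(4,5)] -> total=1
Click 2 (2,2) count=2: revealed 1 new [(2,2)] -> total=2
Click 3 (4,0) count=0: revealed 8 new [(2,0) (2,1) (3,0) (3,1) (4,0) (4,1) (5,0) (5,1)] -> total=10

Answer: 10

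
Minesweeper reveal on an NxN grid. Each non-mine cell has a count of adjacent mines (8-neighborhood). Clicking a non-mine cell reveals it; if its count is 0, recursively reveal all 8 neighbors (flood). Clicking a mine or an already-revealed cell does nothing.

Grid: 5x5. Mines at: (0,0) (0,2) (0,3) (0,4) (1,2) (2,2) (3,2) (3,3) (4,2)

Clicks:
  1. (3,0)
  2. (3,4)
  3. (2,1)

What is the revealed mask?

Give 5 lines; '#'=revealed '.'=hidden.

Answer: .....
##...
##...
##..#
##...

Derivation:
Click 1 (3,0) count=0: revealed 8 new [(1,0) (1,1) (2,0) (2,1) (3,0) (3,1) (4,0) (4,1)] -> total=8
Click 2 (3,4) count=1: revealed 1 new [(3,4)] -> total=9
Click 3 (2,1) count=3: revealed 0 new [(none)] -> total=9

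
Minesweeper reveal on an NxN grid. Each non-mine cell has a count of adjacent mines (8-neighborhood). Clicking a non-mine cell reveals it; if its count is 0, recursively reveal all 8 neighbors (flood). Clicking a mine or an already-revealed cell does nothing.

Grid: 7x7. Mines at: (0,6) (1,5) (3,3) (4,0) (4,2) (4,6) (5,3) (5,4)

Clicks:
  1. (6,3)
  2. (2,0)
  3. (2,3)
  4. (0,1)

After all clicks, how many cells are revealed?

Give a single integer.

Click 1 (6,3) count=2: revealed 1 new [(6,3)] -> total=1
Click 2 (2,0) count=0: revealed 18 new [(0,0) (0,1) (0,2) (0,3) (0,4) (1,0) (1,1) (1,2) (1,3) (1,4) (2,0) (2,1) (2,2) (2,3) (2,4) (3,0) (3,1) (3,2)] -> total=19
Click 3 (2,3) count=1: revealed 0 new [(none)] -> total=19
Click 4 (0,1) count=0: revealed 0 new [(none)] -> total=19

Answer: 19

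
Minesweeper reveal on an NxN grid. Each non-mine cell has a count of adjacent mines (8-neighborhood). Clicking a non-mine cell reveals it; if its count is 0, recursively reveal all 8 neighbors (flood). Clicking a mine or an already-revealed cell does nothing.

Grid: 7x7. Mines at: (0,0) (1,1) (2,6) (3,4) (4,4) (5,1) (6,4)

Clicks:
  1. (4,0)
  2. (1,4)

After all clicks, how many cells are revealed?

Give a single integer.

Click 1 (4,0) count=1: revealed 1 new [(4,0)] -> total=1
Click 2 (1,4) count=0: revealed 14 new [(0,2) (0,3) (0,4) (0,5) (0,6) (1,2) (1,3) (1,4) (1,5) (1,6) (2,2) (2,3) (2,4) (2,5)] -> total=15

Answer: 15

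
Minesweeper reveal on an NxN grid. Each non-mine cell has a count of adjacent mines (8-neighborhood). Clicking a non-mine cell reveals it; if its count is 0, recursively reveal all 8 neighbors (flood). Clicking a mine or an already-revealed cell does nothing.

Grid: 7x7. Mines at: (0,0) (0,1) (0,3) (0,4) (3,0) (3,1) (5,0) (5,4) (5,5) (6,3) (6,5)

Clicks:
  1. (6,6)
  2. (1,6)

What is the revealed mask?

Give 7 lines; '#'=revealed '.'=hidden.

Click 1 (6,6) count=2: revealed 1 new [(6,6)] -> total=1
Click 2 (1,6) count=0: revealed 22 new [(0,5) (0,6) (1,2) (1,3) (1,4) (1,5) (1,6) (2,2) (2,3) (2,4) (2,5) (2,6) (3,2) (3,3) (3,4) (3,5) (3,6) (4,2) (4,3) (4,4) (4,5) (4,6)] -> total=23

Answer: .....##
..#####
..#####
..#####
..#####
.......
......#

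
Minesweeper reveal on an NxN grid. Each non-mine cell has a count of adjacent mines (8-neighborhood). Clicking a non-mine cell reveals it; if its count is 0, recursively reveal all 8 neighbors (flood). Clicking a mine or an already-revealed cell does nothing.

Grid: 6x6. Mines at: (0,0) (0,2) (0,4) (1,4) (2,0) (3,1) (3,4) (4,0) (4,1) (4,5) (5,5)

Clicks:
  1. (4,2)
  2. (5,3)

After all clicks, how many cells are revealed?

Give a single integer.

Click 1 (4,2) count=2: revealed 1 new [(4,2)] -> total=1
Click 2 (5,3) count=0: revealed 5 new [(4,3) (4,4) (5,2) (5,3) (5,4)] -> total=6

Answer: 6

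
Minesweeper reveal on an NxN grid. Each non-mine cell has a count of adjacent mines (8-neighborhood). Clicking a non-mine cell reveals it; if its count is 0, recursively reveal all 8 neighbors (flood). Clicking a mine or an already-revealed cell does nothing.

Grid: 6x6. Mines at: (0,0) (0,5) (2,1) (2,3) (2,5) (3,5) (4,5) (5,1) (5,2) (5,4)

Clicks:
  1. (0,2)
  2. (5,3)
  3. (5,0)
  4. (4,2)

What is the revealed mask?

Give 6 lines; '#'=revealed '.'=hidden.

Answer: .####.
.####.
......
......
..#...
#..#..

Derivation:
Click 1 (0,2) count=0: revealed 8 new [(0,1) (0,2) (0,3) (0,4) (1,1) (1,2) (1,3) (1,4)] -> total=8
Click 2 (5,3) count=2: revealed 1 new [(5,3)] -> total=9
Click 3 (5,0) count=1: revealed 1 new [(5,0)] -> total=10
Click 4 (4,2) count=2: revealed 1 new [(4,2)] -> total=11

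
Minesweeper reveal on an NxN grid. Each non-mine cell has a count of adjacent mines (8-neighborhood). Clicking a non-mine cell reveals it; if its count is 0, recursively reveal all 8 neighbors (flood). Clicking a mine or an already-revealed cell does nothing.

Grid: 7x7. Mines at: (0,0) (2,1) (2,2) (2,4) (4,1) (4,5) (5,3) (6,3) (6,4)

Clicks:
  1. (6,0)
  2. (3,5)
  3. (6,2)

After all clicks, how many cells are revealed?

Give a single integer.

Click 1 (6,0) count=0: revealed 6 new [(5,0) (5,1) (5,2) (6,0) (6,1) (6,2)] -> total=6
Click 2 (3,5) count=2: revealed 1 new [(3,5)] -> total=7
Click 3 (6,2) count=2: revealed 0 new [(none)] -> total=7

Answer: 7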